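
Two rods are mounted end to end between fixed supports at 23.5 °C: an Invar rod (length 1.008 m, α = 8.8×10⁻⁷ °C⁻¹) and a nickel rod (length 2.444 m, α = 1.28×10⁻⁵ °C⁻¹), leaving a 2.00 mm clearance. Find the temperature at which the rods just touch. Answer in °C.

T = 85.7 °C

α₁L₁ = 8.8704×10⁻⁷ m/K, α₂L₂ = 3.12832×10⁻⁵ m/K → total 3.217024×10⁻⁵ m/K
ΔT = g/(α₁L₁+α₂L₂) = 2.00×10⁻³ / 3.217024×10⁻⁵ = 62.169 K
T = 23.5 + 62.169 = 85.669 °C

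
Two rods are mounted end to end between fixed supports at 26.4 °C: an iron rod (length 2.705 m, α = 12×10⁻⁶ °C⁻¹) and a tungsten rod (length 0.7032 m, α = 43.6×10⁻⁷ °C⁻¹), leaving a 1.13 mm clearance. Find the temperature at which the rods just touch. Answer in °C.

Gap closes when ΔL₁ + ΔL₂ = 1.13 mm = 1.13×10⁻³ m
(α₁L₁ + α₂L₂)ΔT = g
α₁L₁ + α₂L₂ = 12×10⁻⁶×2.705 + 43.6×10⁻⁷×0.7032 = 3.5525952×10⁻⁵ m/K
ΔT = 1.13×10⁻³ / 3.5525952×10⁻⁵ = 31.808 K
T = 26.4 + 31.808 = 58.208 °C

T = 58.2 °C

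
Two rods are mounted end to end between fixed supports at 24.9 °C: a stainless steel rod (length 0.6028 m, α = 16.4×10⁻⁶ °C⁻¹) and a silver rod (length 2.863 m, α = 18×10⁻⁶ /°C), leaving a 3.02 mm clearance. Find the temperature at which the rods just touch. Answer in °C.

T = 74.1 °C

α₁L₁ = 9.88592×10⁻⁶ m/K, α₂L₂ = 5.1534×10⁻⁵ m/K → total 6.141992×10⁻⁵ m/K
ΔT = g/(α₁L₁+α₂L₂) = 3.02×10⁻³ / 6.141992×10⁻⁵ = 49.170 K
T = 24.9 + 49.170 = 74.070 °C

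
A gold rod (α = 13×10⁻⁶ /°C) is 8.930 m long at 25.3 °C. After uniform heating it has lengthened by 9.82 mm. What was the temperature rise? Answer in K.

ΔT = 84.6 K

ΔL = αL₀ΔT ⇒ ΔT = ΔL / (αL₀)
ΔT = 9.82×10⁻³ m / (13×10⁻⁶ × 8.930 m) = 84.590 K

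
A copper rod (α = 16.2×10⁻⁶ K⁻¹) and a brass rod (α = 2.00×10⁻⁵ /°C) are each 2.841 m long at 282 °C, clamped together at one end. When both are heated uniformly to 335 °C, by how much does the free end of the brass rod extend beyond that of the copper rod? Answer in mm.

ΔT = 53 K
copper: ΔL = 16.2×10⁻⁶ × 2.841 m × 53 = 2.4393×10⁻³ m = 2.4393 mm
brass: ΔL = 2.00×10⁻⁵ × 2.841 m × 53 = 3.0115×10⁻³ m = 3.0115 mm
difference = 3.0115 − 2.4393 = 0.5722 mm

0.572 mm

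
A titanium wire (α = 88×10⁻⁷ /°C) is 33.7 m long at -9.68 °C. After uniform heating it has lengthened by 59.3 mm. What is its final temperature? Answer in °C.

ΔL = αL₀ΔT ⇒ ΔT = ΔL / (αL₀)
ΔT = 59.3×10⁻³ m / (88×10⁻⁷ × 33.7 m) = 199.96 K
T = -9.68 + 199.96 = 190.28 °C

T = 190 °C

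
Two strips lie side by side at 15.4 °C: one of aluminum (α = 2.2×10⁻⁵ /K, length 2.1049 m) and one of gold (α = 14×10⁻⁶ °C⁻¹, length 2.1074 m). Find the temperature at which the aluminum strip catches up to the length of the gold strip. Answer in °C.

L₁(1 + α₁ΔT) = L₂(1 + α₂ΔT) ⇒ ΔT = (L₂ − L₁)/(α₁L₁ − α₂L₂)
L₂ − L₁ = 2.1074 − 2.1049 = 2.50×10⁻³ m
α₁L₁ − α₂L₂ = 2.2×10⁻⁵×2.1049 − 14×10⁻⁶×2.1074 = 1.68042×10⁻⁵ m/K
ΔT = 2.50×10⁻³ / 1.68042×10⁻⁵ = 148.772 K
T = 15.4 + 148.772 = 164.172 °C

T = 164.2 °C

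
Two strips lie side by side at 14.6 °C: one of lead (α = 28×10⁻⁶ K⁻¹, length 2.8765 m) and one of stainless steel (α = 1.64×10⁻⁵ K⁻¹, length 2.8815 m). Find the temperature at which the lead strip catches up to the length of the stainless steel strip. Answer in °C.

Equal length when α₁L₁ΔT − α₂L₂ΔT = L₂ − L₁ = 5.00×10⁻³ m
α₁L₁ = 8.0542×10⁻⁵, α₂L₂ = 4.72566×10⁻⁵ → Δ(αL) = 3.32854×10⁻⁵ m/K
ΔT = 5.00×10⁻³ / 3.32854×10⁻⁵ = 150.216 K, so T = 14.6 + 150.216 = 164.816 °C

T = 164.8 °C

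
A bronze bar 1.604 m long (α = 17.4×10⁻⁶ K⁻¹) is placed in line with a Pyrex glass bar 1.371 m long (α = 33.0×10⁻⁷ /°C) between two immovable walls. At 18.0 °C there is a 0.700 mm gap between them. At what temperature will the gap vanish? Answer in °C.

α₁L₁ = 2.79096×10⁻⁵ m/K, α₂L₂ = 4.5243×10⁻⁶ m/K → total 3.24339×10⁻⁵ m/K
ΔT = g/(α₁L₁+α₂L₂) = 7.00×10⁻⁴ / 3.24339×10⁻⁵ = 21.582 K
T = 18.0 + 21.582 = 39.582 °C

T = 39.6 °C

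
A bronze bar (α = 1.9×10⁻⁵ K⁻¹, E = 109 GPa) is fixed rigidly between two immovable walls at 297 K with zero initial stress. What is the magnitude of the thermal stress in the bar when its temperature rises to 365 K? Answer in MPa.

Fully constrained: the free strain ε = αΔT is blocked, so σ = Eε = EαΔT.
|ΔT| = 68 K
σ = 109×10⁹ × 1.9×10⁻⁵ × 68 = 1.41×10⁸ Pa

σ = 141 MPa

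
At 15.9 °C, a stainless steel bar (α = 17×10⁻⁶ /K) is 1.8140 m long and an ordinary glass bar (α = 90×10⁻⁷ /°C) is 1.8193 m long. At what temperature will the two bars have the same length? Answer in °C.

L₁(1 + α₁ΔT) = L₂(1 + α₂ΔT) ⇒ ΔT = (L₂ − L₁)/(α₁L₁ − α₂L₂)
L₂ − L₁ = 1.8193 − 1.8140 = 5.30×10⁻³ m
α₁L₁ − α₂L₂ = 17×10⁻⁶×1.8140 − 90×10⁻⁷×1.8193 = 1.44643×10⁻⁵ m/K
ΔT = 5.30×10⁻³ / 1.44643×10⁻⁵ = 366.419 K
T = 15.9 + 366.419 = 382.319 °C

T = 382.3 °C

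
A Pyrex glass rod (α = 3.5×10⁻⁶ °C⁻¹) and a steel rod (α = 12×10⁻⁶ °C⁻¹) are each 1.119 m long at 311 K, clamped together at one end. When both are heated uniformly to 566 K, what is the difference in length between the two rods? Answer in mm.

2.43 mm

ΔT = 255 K
Pyrex glass: ΔL = 3.5×10⁻⁶ × 1.119 m × 255 = 9.9871×10⁻⁴ m = 0.99871 mm
steel: ΔL = 12×10⁻⁶ × 1.119 m × 255 = 3.4241×10⁻³ m = 3.4241 mm
difference = 3.4241 − 0.99871 = 2.42539 mm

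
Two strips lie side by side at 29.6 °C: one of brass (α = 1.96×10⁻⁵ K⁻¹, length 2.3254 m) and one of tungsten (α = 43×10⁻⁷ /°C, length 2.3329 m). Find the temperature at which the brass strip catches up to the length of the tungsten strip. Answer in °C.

L₁(1 + α₁ΔT) = L₂(1 + α₂ΔT) ⇒ ΔT = (L₂ − L₁)/(α₁L₁ − α₂L₂)
L₂ − L₁ = 2.3329 − 2.3254 = 7.50×10⁻³ m
α₁L₁ − α₂L₂ = 1.96×10⁻⁵×2.3254 − 43×10⁻⁷×2.3329 = 3.554637×10⁻⁵ m/K
ΔT = 7.50×10⁻³ / 3.554637×10⁻⁵ = 210.992 K
T = 29.6 + 210.992 = 240.592 °C

T = 240.6 °C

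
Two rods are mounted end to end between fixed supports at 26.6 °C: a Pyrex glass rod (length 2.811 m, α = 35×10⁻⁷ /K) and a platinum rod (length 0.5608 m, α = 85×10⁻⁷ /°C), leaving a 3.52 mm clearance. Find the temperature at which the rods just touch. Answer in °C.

α₁L₁ = 9.8385×10⁻⁶ m/K, α₂L₂ = 4.7668×10⁻⁶ m/K → total 1.46053×10⁻⁵ m/K
ΔT = g/(α₁L₁+α₂L₂) = 3.52×10⁻³ / 1.46053×10⁻⁵ = 241.01 K
T = 26.6 + 241.01 = 267.61 °C

T = 268 °C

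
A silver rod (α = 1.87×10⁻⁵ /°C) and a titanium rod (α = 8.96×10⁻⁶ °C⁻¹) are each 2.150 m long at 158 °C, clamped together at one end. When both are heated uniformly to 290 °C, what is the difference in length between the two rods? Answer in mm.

2.76 mm

ΔT = 132 K
silver: ΔL = 1.87×10⁻⁵ × 2.150 m × 132 = 5.3071×10⁻³ m = 5.3071 mm
titanium: ΔL = 8.96×10⁻⁶ × 2.150 m × 132 = 2.5428×10⁻³ m = 2.5428 mm
difference = 5.3071 − 2.5428 = 2.7643 mm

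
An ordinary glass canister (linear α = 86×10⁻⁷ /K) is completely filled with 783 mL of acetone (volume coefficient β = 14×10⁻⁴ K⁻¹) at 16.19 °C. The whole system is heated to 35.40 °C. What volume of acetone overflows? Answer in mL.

The canister also expands: β_container ≈ 3α = 2.58×10⁻⁵ /K
Net overflow = V₀(β_liq − 3α_cont)ΔT
β − 3α = 1.40×10⁻³ − 2.58×10⁻⁵ = 1.3742×10⁻³ /K; ΔT = 19.21 K
ΔV = 783 × 1.3742×10⁻³ × 19.21 = 20.7 mL

20.7 mL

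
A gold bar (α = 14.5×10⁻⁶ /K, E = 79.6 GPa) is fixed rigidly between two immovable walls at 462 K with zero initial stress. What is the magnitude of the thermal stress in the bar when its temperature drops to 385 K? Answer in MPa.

σ = 88.9 MPa

Fully constrained: the free strain ε = αΔT is blocked, so σ = Eε = EαΔT.
|ΔT| = 77 K
σ = 79.6×10⁹ × 14.5×10⁻⁶ × 77 = 8.89×10⁷ Pa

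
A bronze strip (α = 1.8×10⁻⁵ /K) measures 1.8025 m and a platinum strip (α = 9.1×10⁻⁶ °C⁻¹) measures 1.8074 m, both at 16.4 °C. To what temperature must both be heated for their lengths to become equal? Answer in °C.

L₁(1 + α₁ΔT) = L₂(1 + α₂ΔT) ⇒ ΔT = (L₂ − L₁)/(α₁L₁ − α₂L₂)
L₂ − L₁ = 1.8074 − 1.8025 = 4.90×10⁻³ m
α₁L₁ − α₂L₂ = 1.8×10⁻⁵×1.8025 − 9.1×10⁻⁶×1.8074 = 1.599766×10⁻⁵ m/K
ΔT = 4.90×10⁻³ / 1.599766×10⁻⁵ = 306.295 K
T = 16.4 + 306.295 = 322.695 °C

T = 322.7 °C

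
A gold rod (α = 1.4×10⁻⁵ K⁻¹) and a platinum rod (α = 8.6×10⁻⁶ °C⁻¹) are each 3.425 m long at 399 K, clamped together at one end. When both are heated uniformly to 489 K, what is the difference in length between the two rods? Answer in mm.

ΔT = 90 K
gold: ΔL = 1.4×10⁻⁵ × 3.425 m × 90 = 4.3155×10⁻³ m = 4.3155 mm
platinum: ΔL = 8.6×10⁻⁶ × 3.425 m × 90 = 2.6509×10⁻³ m = 2.6509 mm
difference = 4.3155 − 2.6509 = 1.6646 mm

1.66 mm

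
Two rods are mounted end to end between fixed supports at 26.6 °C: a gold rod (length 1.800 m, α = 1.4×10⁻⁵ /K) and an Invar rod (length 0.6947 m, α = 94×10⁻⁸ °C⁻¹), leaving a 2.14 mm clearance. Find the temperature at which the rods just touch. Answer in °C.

α₁L₁ = 2.520×10⁻⁵ m/K, α₂L₂ = 6.53018×10⁻⁷ m/K → total 2.5853018×10⁻⁵ m/K
ΔT = g/(α₁L₁+α₂L₂) = 2.14×10⁻³ / 2.5853018×10⁻⁵ = 82.78 K
T = 26.6 + 82.78 = 109.38 °C

T = 109 °C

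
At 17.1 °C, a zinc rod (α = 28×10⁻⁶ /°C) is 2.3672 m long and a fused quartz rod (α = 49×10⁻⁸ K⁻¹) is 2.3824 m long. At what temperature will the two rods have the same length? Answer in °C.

Equal length when α₁L₁ΔT − α₂L₂ΔT = L₂ − L₁ = 1.52×10⁻² m
α₁L₁ = 6.62816×10⁻⁵, α₂L₂ = 1.167376×10⁻⁶ → Δ(αL) = 6.5114224×10⁻⁵ m/K
ΔT = 1.52×10⁻² / 6.5114224×10⁻⁵ = 233.436 K, so T = 17.1 + 233.436 = 250.536 °C

T = 250.5 °C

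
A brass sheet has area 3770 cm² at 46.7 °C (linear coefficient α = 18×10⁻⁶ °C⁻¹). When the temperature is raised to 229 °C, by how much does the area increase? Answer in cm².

ΔA = 24.7 cm²

Area coefficient ≈ 2α; |ΔT| = 182.3 K
ΔA = 2αA₀ΔT = 2(18×10⁻⁶)(3770)(182.3) = 24.7 cm²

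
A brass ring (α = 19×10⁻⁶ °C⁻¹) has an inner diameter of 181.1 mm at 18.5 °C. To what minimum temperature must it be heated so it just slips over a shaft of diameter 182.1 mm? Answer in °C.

Required Δd = 182.1 − 181.1 = 1.0 mm
Δd = αd₀ΔT ⇒ ΔT = Δd/(αd₀) = 1.0 / (19×10⁻⁶ × 181.1) = 290.62 K
T_min = 18.5 + 290.62 = 309.12 °C

T = 309 °C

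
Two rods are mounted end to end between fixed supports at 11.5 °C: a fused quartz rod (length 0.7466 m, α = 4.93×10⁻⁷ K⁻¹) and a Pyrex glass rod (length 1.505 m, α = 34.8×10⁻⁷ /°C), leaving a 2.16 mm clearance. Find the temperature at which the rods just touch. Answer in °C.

α₁L₁ = 3.680738×10⁻⁷ m/K, α₂L₂ = 5.2374×10⁻⁶ m/K → total 5.6054738×10⁻⁶ m/K
ΔT = g/(α₁L₁+α₂L₂) = 2.16×10⁻³ / 5.6054738×10⁻⁶ = 385.34 K
T = 11.5 + 385.34 = 396.84 °C

T = 397 °C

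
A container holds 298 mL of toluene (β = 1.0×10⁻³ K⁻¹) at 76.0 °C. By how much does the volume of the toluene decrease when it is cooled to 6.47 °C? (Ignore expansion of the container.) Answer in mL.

ΔV = 20.7 mL

|ΔT| = |6.47 − 76.0| = 69.53 K
ΔV = βV₀ΔT = (1.0×10⁻³)(298)(69.53) = 20.7 mL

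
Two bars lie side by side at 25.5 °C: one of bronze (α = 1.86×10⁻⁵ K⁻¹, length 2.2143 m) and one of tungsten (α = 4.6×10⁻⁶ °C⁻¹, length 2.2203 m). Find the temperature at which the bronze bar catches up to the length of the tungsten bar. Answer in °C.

Equal length when α₁L₁ΔT − α₂L₂ΔT = L₂ − L₁ = 6.00×10⁻³ m
α₁L₁ = 4.118598×10⁻⁵, α₂L₂ = 1.021338×10⁻⁵ → Δ(αL) = 3.09726×10⁻⁵ m/K
ΔT = 6.00×10⁻³ / 3.09726×10⁻⁵ = 193.720 K, so T = 25.5 + 193.720 = 219.220 °C

T = 219.2 °C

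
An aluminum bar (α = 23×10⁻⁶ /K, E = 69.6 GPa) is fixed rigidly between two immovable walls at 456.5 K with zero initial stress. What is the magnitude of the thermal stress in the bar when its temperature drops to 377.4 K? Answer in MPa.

σ = 127 MPa

Fully constrained: the free strain ε = αΔT is blocked, so σ = Eε = EαΔT.
|ΔT| = 79.1 K
σ = 69.6×10⁹ × 23×10⁻⁶ × 79.1 = 1.27×10⁸ Pa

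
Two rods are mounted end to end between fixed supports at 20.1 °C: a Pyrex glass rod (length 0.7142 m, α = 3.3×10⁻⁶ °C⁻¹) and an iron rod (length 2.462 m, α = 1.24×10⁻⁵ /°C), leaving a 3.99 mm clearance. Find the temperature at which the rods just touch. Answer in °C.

T = 141 °C

α₁L₁ = 2.35686×10⁻⁶ m/K, α₂L₂ = 3.05288×10⁻⁵ m/K → total 3.288566×10⁻⁵ m/K
ΔT = g/(α₁L₁+α₂L₂) = 3.99×10⁻³ / 3.288566×10⁻⁵ = 121.33 K
T = 20.1 + 121.33 = 141.43 °C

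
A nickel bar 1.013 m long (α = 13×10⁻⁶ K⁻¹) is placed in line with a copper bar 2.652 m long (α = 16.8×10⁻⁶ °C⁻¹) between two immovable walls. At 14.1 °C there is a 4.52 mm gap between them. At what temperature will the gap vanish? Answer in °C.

T = 92.4 °C

Gap closes when ΔL₁ + ΔL₂ = 4.52 mm = 4.52×10⁻³ m
(α₁L₁ + α₂L₂)ΔT = g
α₁L₁ + α₂L₂ = 13×10⁻⁶×1.013 + 16.8×10⁻⁶×2.652 = 5.77226×10⁻⁵ m/K
ΔT = 4.52×10⁻³ / 5.77226×10⁻⁵ = 78.306 K
T = 14.1 + 78.306 = 92.406 °C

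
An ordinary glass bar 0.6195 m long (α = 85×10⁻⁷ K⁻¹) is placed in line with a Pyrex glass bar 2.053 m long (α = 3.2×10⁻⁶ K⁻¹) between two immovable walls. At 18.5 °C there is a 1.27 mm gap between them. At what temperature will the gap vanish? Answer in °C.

T = 126 °C

Gap closes when ΔL₁ + ΔL₂ = 1.27 mm = 1.27×10⁻³ m
(α₁L₁ + α₂L₂)ΔT = g
α₁L₁ + α₂L₂ = 85×10⁻⁷×0.6195 + 3.2×10⁻⁶×2.053 = 1.183535×10⁻⁵ m/K
ΔT = 1.27×10⁻³ / 1.183535×10⁻⁵ = 107.31 K
T = 18.5 + 107.31 = 125.81 °C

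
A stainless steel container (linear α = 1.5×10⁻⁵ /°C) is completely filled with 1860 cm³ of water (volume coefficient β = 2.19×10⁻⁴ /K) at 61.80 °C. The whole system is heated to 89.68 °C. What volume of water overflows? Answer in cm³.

9.02 cm³

The container also expands: β_container ≈ 3α = 4.5×10⁻⁵ /K
Net overflow = V₀(β_liq − 3α_cont)ΔT
β − 3α = 2.19×10⁻⁴ − 4.5×10⁻⁵ = 1.74×10⁻⁴ /K; ΔT = 27.88 K
ΔV = 1860 × 1.74×10⁻⁴ × 27.88 = 9.02 cm³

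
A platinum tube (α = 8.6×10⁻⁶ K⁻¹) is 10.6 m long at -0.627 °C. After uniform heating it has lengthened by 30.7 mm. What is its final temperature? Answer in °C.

ΔL = αL₀ΔT ⇒ ΔT = ΔL / (αL₀)
ΔT = 30.7×10⁻³ m / (8.6×10⁻⁶ × 10.6 m) = 336.771 K
T = -0.627 + 336.771 = 336.144 °C

T = 336 °C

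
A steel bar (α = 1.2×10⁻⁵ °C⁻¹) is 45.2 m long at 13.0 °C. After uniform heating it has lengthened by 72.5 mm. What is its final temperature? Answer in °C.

ΔL = αL₀ΔT ⇒ ΔT = ΔL / (αL₀)
ΔT = 72.5×10⁻³ m / (1.2×10⁻⁵ × 45.2 m) = 133.67 K
T = 13.0 + 133.67 = 146.67 °C

T = 147 °C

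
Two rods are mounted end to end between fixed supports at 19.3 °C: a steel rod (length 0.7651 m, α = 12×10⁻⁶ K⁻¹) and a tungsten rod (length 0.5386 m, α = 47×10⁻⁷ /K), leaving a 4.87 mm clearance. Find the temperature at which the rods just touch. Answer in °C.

T = 435 °C

α₁L₁ = 9.1812×10⁻⁶ m/K, α₂L₂ = 2.53142×10⁻⁶ m/K → total 1.171262×10⁻⁵ m/K
ΔT = g/(α₁L₁+α₂L₂) = 4.87×10⁻³ / 1.171262×10⁻⁵ = 415.79 K
T = 19.3 + 415.79 = 435.09 °C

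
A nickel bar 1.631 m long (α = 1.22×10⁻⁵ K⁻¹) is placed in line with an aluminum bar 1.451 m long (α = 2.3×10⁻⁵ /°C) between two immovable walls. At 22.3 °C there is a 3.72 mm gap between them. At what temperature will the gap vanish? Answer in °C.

α₁L₁ = 1.98982×10⁻⁵ m/K, α₂L₂ = 3.3373×10⁻⁵ m/K → total 5.32712×10⁻⁵ m/K
ΔT = g/(α₁L₁+α₂L₂) = 3.72×10⁻³ / 5.32712×10⁻⁵ = 69.831 K
T = 22.3 + 69.831 = 92.131 °C

T = 92.1 °C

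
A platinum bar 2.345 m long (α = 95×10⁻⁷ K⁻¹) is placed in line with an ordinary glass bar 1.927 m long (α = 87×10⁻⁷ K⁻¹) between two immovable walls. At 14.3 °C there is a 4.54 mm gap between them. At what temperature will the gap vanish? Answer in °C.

α₁L₁ = 2.22775×10⁻⁵ m/K, α₂L₂ = 1.67649×10⁻⁵ m/K → total 3.90424×10⁻⁵ m/K
ΔT = g/(α₁L₁+α₂L₂) = 4.54×10⁻³ / 3.90424×10⁻⁵ = 116.28 K
T = 14.3 + 116.28 = 130.58 °C

T = 131 °C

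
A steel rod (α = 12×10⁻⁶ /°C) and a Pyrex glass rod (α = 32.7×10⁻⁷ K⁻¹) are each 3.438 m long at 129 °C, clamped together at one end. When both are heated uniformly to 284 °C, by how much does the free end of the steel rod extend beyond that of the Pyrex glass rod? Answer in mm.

4.65 mm

ΔT = 155 K
steel: ΔL = 12×10⁻⁶ × 3.438 m × 155 = 6.3947×10⁻³ m = 6.3947 mm
Pyrex glass: ΔL = 32.7×10⁻⁷ × 3.438 m × 155 = 1.7426×10⁻³ m = 1.7426 mm
difference = 6.3947 − 1.7426 = 4.6521 mm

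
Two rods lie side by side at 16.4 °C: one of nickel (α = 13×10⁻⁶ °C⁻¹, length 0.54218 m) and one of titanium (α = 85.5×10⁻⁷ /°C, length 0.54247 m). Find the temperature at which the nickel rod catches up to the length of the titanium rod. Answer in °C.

T = 136.7 °C

L₁(1 + α₁ΔT) = L₂(1 + α₂ΔT) ⇒ ΔT = (L₂ − L₁)/(α₁L₁ − α₂L₂)
L₂ − L₁ = 0.54247 − 0.54218 = 2.90×10⁻⁴ m
α₁L₁ − α₂L₂ = 13×10⁻⁶×0.54218 − 85.5×10⁻⁷×0.54247 = 2.4102215×10⁻⁶ m/K
ΔT = 2.90×10⁻⁴ / 2.4102215×10⁻⁶ = 120.321 K
T = 16.4 + 120.321 = 136.721 °C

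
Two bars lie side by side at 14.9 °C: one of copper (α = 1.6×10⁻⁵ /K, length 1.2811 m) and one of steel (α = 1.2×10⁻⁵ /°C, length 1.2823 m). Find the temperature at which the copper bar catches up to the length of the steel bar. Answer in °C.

Equal length when α₁L₁ΔT − α₂L₂ΔT = L₂ − L₁ = 1.20×10⁻³ m
α₁L₁ = 2.04976×10⁻⁵, α₂L₂ = 1.53876×10⁻⁵ → Δ(αL) = 5.11×10⁻⁶ m/K
ΔT = 1.20×10⁻³ / 5.11×10⁻⁶ = 234.834 K, so T = 14.9 + 234.834 = 249.734 °C

T = 249.7 °C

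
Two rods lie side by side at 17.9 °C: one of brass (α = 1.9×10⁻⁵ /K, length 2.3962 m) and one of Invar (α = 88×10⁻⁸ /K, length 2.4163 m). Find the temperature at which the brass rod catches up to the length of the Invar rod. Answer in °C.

T = 481.0 °C

L₁(1 + α₁ΔT) = L₂(1 + α₂ΔT) ⇒ ΔT = (L₂ − L₁)/(α₁L₁ − α₂L₂)
L₂ − L₁ = 2.4163 − 2.3962 = 2.01×10⁻² m
α₁L₁ − α₂L₂ = 1.9×10⁻⁵×2.3962 − 88×10⁻⁸×2.4163 = 4.3401456×10⁻⁵ m/K
ΔT = 2.01×10⁻² / 4.3401456×10⁻⁵ = 463.118 K
T = 17.9 + 463.118 = 481.018 °C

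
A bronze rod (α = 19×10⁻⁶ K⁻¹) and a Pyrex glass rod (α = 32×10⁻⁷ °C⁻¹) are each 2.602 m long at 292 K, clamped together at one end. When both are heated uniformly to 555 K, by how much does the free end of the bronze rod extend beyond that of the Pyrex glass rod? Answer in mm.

10.8 mm

ΔT = 263 K
bronze: ΔL = 19×10⁻⁶ × 2.602 m × 263 = 1.3002×10⁻² m = 13.002 mm
Pyrex glass: ΔL = 32×10⁻⁷ × 2.602 m × 263 = 2.1898×10⁻³ m = 2.1898 mm
difference = 13.002 − 2.1898 = 10.8122 mm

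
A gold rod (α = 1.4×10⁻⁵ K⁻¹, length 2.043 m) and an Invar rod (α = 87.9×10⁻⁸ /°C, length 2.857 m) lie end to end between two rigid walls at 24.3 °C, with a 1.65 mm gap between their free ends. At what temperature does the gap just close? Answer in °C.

α₁L₁ = 2.8602×10⁻⁵ m/K, α₂L₂ = 2.511303×10⁻⁶ m/K → total 3.1113303×10⁻⁵ m/K
ΔT = g/(α₁L₁+α₂L₂) = 1.65×10⁻³ / 3.1113303×10⁻⁵ = 53.032 K
T = 24.3 + 53.032 = 77.332 °C

T = 77.3 °C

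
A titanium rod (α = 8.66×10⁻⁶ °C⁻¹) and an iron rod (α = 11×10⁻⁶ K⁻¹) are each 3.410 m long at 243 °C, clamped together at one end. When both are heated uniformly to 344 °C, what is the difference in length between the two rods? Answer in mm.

0.806 mm

ΔT = 101 K
titanium: ΔL = 8.66×10⁻⁶ × 3.410 m × 101 = 2.9826×10⁻³ m = 2.9826 mm
iron: ΔL = 11×10⁻⁶ × 3.410 m × 101 = 3.7885×10⁻³ m = 3.7885 mm
difference = 3.7885 − 2.9826 = 0.8059 mm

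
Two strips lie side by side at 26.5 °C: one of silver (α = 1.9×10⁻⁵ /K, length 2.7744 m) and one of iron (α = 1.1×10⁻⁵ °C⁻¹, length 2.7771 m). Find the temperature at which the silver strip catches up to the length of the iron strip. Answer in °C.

T = 148.3 °C

Equal length when α₁L₁ΔT − α₂L₂ΔT = L₂ − L₁ = 2.70×10⁻³ m
α₁L₁ = 5.27136×10⁻⁵, α₂L₂ = 3.05481×10⁻⁵ → Δ(αL) = 2.21655×10⁻⁵ m/K
ΔT = 2.70×10⁻³ / 2.21655×10⁻⁵ = 121.811 K, so T = 26.5 + 121.811 = 148.311 °C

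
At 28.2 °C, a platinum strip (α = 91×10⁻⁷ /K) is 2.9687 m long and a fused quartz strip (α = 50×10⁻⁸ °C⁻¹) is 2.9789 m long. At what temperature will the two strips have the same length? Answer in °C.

Equal length when α₁L₁ΔT − α₂L₂ΔT = L₂ − L₁ = 1.02×10⁻² m
α₁L₁ = 2.701517×10⁻⁵, α₂L₂ = 1.48945×10⁻⁶ → Δ(αL) = 2.552572×10⁻⁵ m/K
ΔT = 1.02×10⁻² / 2.552572×10⁻⁵ = 399.597 K, so T = 28.2 + 399.597 = 427.797 °C

T = 427.8 °C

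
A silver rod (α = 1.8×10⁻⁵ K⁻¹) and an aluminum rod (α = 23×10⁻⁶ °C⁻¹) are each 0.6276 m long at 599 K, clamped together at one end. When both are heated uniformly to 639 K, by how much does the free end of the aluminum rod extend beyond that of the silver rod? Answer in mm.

ΔT = 40 K
silver: ΔL = 1.8×10⁻⁵ × 0.6276 m × 40 = 4.5187×10⁻⁴ m = 0.45187 mm
aluminum: ΔL = 23×10⁻⁶ × 0.6276 m × 40 = 5.7739×10⁻⁴ m = 0.57739 mm
difference = 0.57739 − 0.45187 = 0.12552 mm

0.126 mm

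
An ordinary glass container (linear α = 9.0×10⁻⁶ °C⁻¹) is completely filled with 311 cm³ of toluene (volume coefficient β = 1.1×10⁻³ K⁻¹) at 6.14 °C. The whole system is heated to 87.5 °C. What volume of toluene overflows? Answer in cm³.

27.2 cm³

The container also expands: β_container ≈ 3α = 2.7×10⁻⁵ /K
Net overflow = V₀(β_liq − 3α_cont)ΔT
β − 3α = 1.10×10⁻³ − 2.7×10⁻⁵ = 1.073×10⁻³ /K; ΔT = 81.36 K
ΔV = 311 × 1.073×10⁻³ × 81.36 = 27.2 cm³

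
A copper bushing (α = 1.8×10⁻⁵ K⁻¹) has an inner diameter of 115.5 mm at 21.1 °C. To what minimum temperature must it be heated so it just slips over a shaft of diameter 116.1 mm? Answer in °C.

Required Δd = 116.1 − 115.5 = 0.6 mm
Δd = αd₀ΔT ⇒ ΔT = Δd/(αd₀) = 0.6 / (1.8×10⁻⁵ × 115.5) = 288.60 K
T_min = 21.1 + 288.60 = 309.70 °C

T = 310 °C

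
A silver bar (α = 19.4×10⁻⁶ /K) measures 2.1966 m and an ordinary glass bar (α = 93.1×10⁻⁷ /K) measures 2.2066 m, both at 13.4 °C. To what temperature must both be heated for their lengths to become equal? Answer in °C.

T = 466.5 °C

L₁(1 + α₁ΔT) = L₂(1 + α₂ΔT) ⇒ ΔT = (L₂ − L₁)/(α₁L₁ − α₂L₂)
L₂ − L₁ = 2.2066 − 2.1966 = 1.00×10⁻² m
α₁L₁ − α₂L₂ = 19.4×10⁻⁶×2.1966 − 93.1×10⁻⁷×2.2066 = 2.2070594×10⁻⁵ m/K
ΔT = 1.00×10⁻² / 2.2070594×10⁻⁵ = 453.092 K
T = 13.4 + 453.092 = 466.492 °C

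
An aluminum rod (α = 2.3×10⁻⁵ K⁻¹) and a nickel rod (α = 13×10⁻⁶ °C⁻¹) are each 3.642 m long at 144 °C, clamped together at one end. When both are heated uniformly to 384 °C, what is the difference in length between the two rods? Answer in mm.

8.74 mm

ΔT = 240 K
aluminum: ΔL = 2.3×10⁻⁵ × 3.642 m × 240 = 2.0104×10⁻² m = 20.104 mm
nickel: ΔL = 13×10⁻⁶ × 3.642 m × 240 = 1.1363×10⁻² m = 11.363 mm
difference = 20.104 − 11.363 = 8.741 mm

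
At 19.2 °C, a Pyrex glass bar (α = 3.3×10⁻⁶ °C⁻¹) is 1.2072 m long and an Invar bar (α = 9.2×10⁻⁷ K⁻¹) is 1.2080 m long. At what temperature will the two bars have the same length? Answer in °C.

T = 297.7 °C

L₁(1 + α₁ΔT) = L₂(1 + α₂ΔT) ⇒ ΔT = (L₂ − L₁)/(α₁L₁ − α₂L₂)
L₂ − L₁ = 1.2080 − 1.2072 = 8.00×10⁻⁴ m
α₁L₁ − α₂L₂ = 3.3×10⁻⁶×1.2072 − 9.2×10⁻⁷×1.2080 = 2.8724×10⁻⁶ m/K
ΔT = 8.00×10⁻⁴ / 2.8724×10⁻⁶ = 278.513 K
T = 19.2 + 278.513 = 297.713 °C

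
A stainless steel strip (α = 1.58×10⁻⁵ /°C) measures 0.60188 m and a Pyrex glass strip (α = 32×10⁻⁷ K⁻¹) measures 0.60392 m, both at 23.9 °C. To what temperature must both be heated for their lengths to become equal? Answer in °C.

L₁(1 + α₁ΔT) = L₂(1 + α₂ΔT) ⇒ ΔT = (L₂ − L₁)/(α₁L₁ − α₂L₂)
L₂ − L₁ = 0.60392 − 0.60188 = 2.04×10⁻³ m
α₁L₁ − α₂L₂ = 1.58×10⁻⁵×0.60188 − 32×10⁻⁷×0.60392 = 7.57716×10⁻⁶ m/K
ΔT = 2.04×10⁻³ / 7.57716×10⁻⁶ = 269.230 K
T = 23.9 + 269.230 = 293.130 °C

T = 293.1 °C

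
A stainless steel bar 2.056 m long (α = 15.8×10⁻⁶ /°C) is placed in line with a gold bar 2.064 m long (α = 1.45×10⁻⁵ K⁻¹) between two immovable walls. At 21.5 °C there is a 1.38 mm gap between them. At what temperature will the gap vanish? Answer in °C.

T = 43.6 °C

α₁L₁ = 3.24848×10⁻⁵ m/K, α₂L₂ = 2.9928×10⁻⁵ m/K → total 6.24128×10⁻⁵ m/K
ΔT = g/(α₁L₁+α₂L₂) = 1.38×10⁻³ / 6.24128×10⁻⁵ = 22.111 K
T = 21.5 + 22.111 = 43.611 °C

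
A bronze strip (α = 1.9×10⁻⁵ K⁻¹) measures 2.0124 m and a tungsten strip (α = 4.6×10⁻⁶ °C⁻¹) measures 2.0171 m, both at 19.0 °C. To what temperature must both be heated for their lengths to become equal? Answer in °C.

T = 181.3 °C

Equal length when α₁L₁ΔT − α₂L₂ΔT = L₂ − L₁ = 4.70×10⁻³ m
α₁L₁ = 3.82356×10⁻⁵, α₂L₂ = 9.27866×10⁻⁶ → Δ(αL) = 2.895694×10⁻⁵ m/K
ΔT = 4.70×10⁻³ / 2.895694×10⁻⁵ = 162.310 K, so T = 19.0 + 162.310 = 181.310 °C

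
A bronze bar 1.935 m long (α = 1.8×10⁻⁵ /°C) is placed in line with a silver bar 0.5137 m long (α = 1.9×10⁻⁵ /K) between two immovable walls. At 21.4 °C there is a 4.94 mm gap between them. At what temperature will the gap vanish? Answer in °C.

T = 132 °C

α₁L₁ = 3.483×10⁻⁵ m/K, α₂L₂ = 9.7603×10⁻⁶ m/K → total 4.45903×10⁻⁵ m/K
ΔT = g/(α₁L₁+α₂L₂) = 4.94×10⁻³ / 4.45903×10⁻⁵ = 110.79 K
T = 21.4 + 110.79 = 132.19 °C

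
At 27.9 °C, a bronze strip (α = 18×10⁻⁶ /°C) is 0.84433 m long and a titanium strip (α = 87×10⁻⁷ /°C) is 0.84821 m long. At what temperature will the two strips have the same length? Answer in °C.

Equal length when α₁L₁ΔT − α₂L₂ΔT = L₂ − L₁ = 3.88×10⁻³ m
α₁L₁ = 1.519794×10⁻⁵, α₂L₂ = 7.379427×10⁻⁶ → Δ(αL) = 7.818513×10⁻⁶ m/K
ΔT = 3.88×10⁻³ / 7.818513×10⁻⁶ = 496.258 K, so T = 27.9 + 496.258 = 524.158 °C

T = 524.2 °C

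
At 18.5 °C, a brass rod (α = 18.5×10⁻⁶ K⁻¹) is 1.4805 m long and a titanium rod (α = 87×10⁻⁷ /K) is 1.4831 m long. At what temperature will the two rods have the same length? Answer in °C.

T = 198.0 °C

L₁(1 + α₁ΔT) = L₂(1 + α₂ΔT) ⇒ ΔT = (L₂ − L₁)/(α₁L₁ − α₂L₂)
L₂ − L₁ = 1.4831 − 1.4805 = 2.60×10⁻³ m
α₁L₁ − α₂L₂ = 18.5×10⁻⁶×1.4805 − 87×10⁻⁷×1.4831 = 1.448628×10⁻⁵ m/K
ΔT = 2.60×10⁻³ / 1.448628×10⁻⁵ = 179.480 K
T = 18.5 + 179.480 = 197.980 °C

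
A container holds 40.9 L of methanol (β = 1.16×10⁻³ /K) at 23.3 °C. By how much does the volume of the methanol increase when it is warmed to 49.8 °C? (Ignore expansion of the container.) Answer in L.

ΔV = 1.26 L

|ΔT| = |49.8 − 23.3| = 26.5 K
ΔV = βV₀ΔT = (1.16×10⁻³)(40.9)(26.5) = 1.26 L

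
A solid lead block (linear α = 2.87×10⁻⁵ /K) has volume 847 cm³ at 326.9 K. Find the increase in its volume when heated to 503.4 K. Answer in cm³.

ΔV = 12.9 cm³

Isotropic solid: β ≈ 3α = 8.6×10⁻⁵ /K; ΔT = 176.5 K
ΔV = 3αV₀ΔT = 3(2.87×10⁻⁵)(847)(176.5) = 12.9 cm³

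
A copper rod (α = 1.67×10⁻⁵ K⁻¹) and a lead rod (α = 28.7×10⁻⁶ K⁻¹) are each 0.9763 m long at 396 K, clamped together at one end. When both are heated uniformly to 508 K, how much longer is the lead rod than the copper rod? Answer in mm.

1.31 mm

ΔT = 112 K
copper: ΔL = 1.67×10⁻⁵ × 0.9763 m × 112 = 1.8261×10⁻³ m = 1.8261 mm
lead: ΔL = 28.7×10⁻⁶ × 0.9763 m × 112 = 3.1382×10⁻³ m = 3.1382 mm
difference = 3.1382 − 1.8261 = 1.3121 mm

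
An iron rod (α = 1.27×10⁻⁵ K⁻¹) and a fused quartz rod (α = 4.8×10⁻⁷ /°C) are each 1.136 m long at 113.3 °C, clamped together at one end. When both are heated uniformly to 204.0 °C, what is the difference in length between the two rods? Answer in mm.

ΔT = 90.7 K
iron: ΔL = 1.27×10⁻⁵ × 1.136 m × 90.7 = 1.3085×10⁻³ m = 1.3085 mm
fused quartz: ΔL = 4.8×10⁻⁷ × 1.136 m × 90.7 = 4.9457×10⁻⁵ m = 0.049457 mm
difference = 1.3085 − 0.049457 = 1.259043 mm

1.26 mm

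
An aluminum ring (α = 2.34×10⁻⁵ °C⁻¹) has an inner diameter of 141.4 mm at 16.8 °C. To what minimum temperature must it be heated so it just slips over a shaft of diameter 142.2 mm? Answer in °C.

T = 259 °C

Required Δd = 142.2 − 141.4 = 0.8 mm
Δd = αd₀ΔT ⇒ ΔT = Δd/(αd₀) = 0.8 / (2.34×10⁻⁵ × 141.4) = 241.78 K
T_min = 16.8 + 241.78 = 258.58 °C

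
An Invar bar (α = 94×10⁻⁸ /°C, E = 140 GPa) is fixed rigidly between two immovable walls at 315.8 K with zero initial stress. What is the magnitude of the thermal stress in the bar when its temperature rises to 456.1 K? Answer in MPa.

Fully constrained: the free strain ε = αΔT is blocked, so σ = Eε = EαΔT.
|ΔT| = 140.3 K
σ = 140×10⁹ × 94×10⁻⁸ × 140.3 = 1.85×10⁷ Pa

σ = 18.5 MPa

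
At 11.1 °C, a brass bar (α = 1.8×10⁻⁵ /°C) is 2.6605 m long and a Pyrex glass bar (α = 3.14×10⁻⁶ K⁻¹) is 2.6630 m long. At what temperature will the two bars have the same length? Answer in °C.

T = 74.35 °C

L₁(1 + α₁ΔT) = L₂(1 + α₂ΔT) ⇒ ΔT = (L₂ − L₁)/(α₁L₁ − α₂L₂)
L₂ − L₁ = 2.6630 − 2.6605 = 2.50×10⁻³ m
α₁L₁ − α₂L₂ = 1.8×10⁻⁵×2.6605 − 3.14×10⁻⁶×2.6630 = 3.952718×10⁻⁵ m/K
ΔT = 2.50×10⁻³ / 3.952718×10⁻⁵ = 63.2476 K
T = 11.1 + 63.2476 = 74.3476 °C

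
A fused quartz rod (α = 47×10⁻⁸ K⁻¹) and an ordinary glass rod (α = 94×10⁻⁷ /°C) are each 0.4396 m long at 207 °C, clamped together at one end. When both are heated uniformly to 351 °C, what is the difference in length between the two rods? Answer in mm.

ΔT = 144 K
fused quartz: ΔL = 47×10⁻⁸ × 0.4396 m × 144 = 2.9752×10⁻⁵ m = 0.029752 mm
ordinary glass: ΔL = 94×10⁻⁷ × 0.4396 m × 144 = 5.9504×10⁻⁴ m = 0.59504 mm
difference = 0.59504 − 0.029752 = 0.565288 mm

0.565 mm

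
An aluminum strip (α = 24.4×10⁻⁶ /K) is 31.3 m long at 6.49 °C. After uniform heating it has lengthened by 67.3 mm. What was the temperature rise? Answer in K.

ΔL = αL₀ΔT ⇒ ΔT = ΔL / (αL₀)
ΔT = 67.3×10⁻³ m / (24.4×10⁻⁶ × 31.3 m) = 88.121 K

ΔT = 88.1 K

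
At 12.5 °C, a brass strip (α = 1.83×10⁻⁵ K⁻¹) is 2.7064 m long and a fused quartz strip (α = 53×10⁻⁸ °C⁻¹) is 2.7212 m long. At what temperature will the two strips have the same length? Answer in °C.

T = 320.3 °C

L₁(1 + α₁ΔT) = L₂(1 + α₂ΔT) ⇒ ΔT = (L₂ − L₁)/(α₁L₁ − α₂L₂)
L₂ − L₁ = 2.7212 − 2.7064 = 1.48×10⁻² m
α₁L₁ − α₂L₂ = 1.83×10⁻⁵×2.7064 − 53×10⁻⁸×2.7212 = 4.8084884×10⁻⁵ m/K
ΔT = 1.48×10⁻² / 4.8084884×10⁻⁵ = 307.789 K
T = 12.5 + 307.789 = 320.289 °C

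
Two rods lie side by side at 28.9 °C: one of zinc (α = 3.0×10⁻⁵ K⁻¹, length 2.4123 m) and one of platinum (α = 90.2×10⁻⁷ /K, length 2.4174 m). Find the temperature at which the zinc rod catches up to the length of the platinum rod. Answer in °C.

T = 129.8 °C

L₁(1 + α₁ΔT) = L₂(1 + α₂ΔT) ⇒ ΔT = (L₂ − L₁)/(α₁L₁ − α₂L₂)
L₂ − L₁ = 2.4174 − 2.4123 = 5.10×10⁻³ m
α₁L₁ − α₂L₂ = 3.0×10⁻⁵×2.4123 − 90.2×10⁻⁷×2.4174 = 5.0564052×10⁻⁵ m/K
ΔT = 5.10×10⁻³ / 5.0564052×10⁻⁵ = 100.862 K
T = 28.9 + 100.862 = 129.762 °C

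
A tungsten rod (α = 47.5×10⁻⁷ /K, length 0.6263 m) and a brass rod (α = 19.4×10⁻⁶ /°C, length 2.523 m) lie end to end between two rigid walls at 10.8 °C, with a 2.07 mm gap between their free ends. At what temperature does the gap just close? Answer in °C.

α₁L₁ = 2.974925×10⁻⁶ m/K, α₂L₂ = 4.89462×10⁻⁵ m/K → total 5.1921125×10⁻⁵ m/K
ΔT = g/(α₁L₁+α₂L₂) = 2.07×10⁻³ / 5.1921125×10⁻⁵ = 39.868 K
T = 10.8 + 39.868 = 50.668 °C

T = 50.7 °C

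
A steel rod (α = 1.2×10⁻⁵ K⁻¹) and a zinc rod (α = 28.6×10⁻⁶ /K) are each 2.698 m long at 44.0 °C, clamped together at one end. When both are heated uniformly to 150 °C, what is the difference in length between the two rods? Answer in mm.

4.75 mm

ΔT = 106.0 K
steel: ΔL = 1.2×10⁻⁵ × 2.698 m × 106.0 = 3.4319×10⁻³ m = 3.4319 mm
zinc: ΔL = 28.6×10⁻⁶ × 2.698 m × 106.0 = 8.1793×10⁻³ m = 8.1793 mm
difference = 8.1793 − 3.4319 = 4.7474 mm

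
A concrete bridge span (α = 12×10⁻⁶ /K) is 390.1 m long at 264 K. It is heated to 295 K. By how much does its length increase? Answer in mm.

|ΔT| = |295 − 264| = 31 K
ΔL = αL₀ΔT = (12×10⁻⁶)(390.1)(31) = 1.45×10⁻¹ m

ΔL = 145 mm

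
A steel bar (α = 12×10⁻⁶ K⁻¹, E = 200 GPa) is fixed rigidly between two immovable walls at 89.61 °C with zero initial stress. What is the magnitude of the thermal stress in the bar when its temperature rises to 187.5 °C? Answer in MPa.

σ = 235 MPa

Fully constrained: the free strain ε = αΔT is blocked, so σ = Eε = EαΔT.
|ΔT| = 97.89 K
σ = 200×10⁹ × 12×10⁻⁶ × 97.89 = 2.35×10⁸ Pa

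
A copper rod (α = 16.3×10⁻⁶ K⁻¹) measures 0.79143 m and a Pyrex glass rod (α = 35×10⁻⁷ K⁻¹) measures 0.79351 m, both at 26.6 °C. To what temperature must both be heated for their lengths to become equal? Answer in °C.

L₁(1 + α₁ΔT) = L₂(1 + α₂ΔT) ⇒ ΔT = (L₂ − L₁)/(α₁L₁ − α₂L₂)
L₂ − L₁ = 0.79351 − 0.79143 = 2.08×10⁻³ m
α₁L₁ − α₂L₂ = 16.3×10⁻⁶×0.79143 − 35×10⁻⁷×0.79351 = 1.0123024×10⁻⁵ m/K
ΔT = 2.08×10⁻³ / 1.0123024×10⁻⁵ = 205.472 K
T = 26.6 + 205.472 = 232.072 °C

T = 232.1 °C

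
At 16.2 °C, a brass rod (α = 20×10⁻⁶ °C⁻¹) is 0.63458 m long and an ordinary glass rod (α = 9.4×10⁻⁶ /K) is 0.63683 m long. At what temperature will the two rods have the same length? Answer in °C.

L₁(1 + α₁ΔT) = L₂(1 + α₂ΔT) ⇒ ΔT = (L₂ − L₁)/(α₁L₁ − α₂L₂)
L₂ − L₁ = 0.63683 − 0.63458 = 2.25×10⁻³ m
α₁L₁ − α₂L₂ = 20×10⁻⁶×0.63458 − 9.4×10⁻⁶×0.63683 = 6.705398×10⁻⁶ m/K
ΔT = 2.25×10⁻³ / 6.705398×10⁻⁶ = 335.551 K
T = 16.2 + 335.551 = 351.751 °C

T = 351.8 °C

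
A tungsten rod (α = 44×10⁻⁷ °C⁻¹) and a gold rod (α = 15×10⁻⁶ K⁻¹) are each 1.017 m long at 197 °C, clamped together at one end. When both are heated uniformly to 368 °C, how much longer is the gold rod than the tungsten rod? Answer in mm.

1.84 mm

ΔT = 171 K
tungsten: ΔL = 44×10⁻⁷ × 1.017 m × 171 = 7.6519×10⁻⁴ m = 0.76519 mm
gold: ΔL = 15×10⁻⁶ × 1.017 m × 171 = 2.6086×10⁻³ m = 2.6086 mm
difference = 2.6086 − 0.76519 = 1.84341 mm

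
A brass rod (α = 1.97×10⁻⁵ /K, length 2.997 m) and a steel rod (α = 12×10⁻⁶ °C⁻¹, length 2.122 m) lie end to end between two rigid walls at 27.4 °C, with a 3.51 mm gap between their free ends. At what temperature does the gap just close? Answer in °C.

α₁L₁ = 5.90409×10⁻⁵ m/K, α₂L₂ = 2.5464×10⁻⁵ m/K → total 8.45049×10⁻⁵ m/K
ΔT = g/(α₁L₁+α₂L₂) = 3.51×10⁻³ / 8.45049×10⁻⁵ = 41.536 K
T = 27.4 + 41.536 = 68.936 °C

T = 68.9 °C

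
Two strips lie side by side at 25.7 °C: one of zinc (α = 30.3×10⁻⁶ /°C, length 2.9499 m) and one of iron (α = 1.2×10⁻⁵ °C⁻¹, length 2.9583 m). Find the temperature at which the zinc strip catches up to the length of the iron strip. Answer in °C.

T = 181.6 °C

Equal length when α₁L₁ΔT − α₂L₂ΔT = L₂ − L₁ = 8.40×10⁻³ m
α₁L₁ = 8.938197×10⁻⁵, α₂L₂ = 3.54996×10⁻⁵ → Δ(αL) = 5.388237×10⁻⁵ m/K
ΔT = 8.40×10⁻³ / 5.388237×10⁻⁵ = 155.895 K, so T = 25.7 + 155.895 = 181.595 °C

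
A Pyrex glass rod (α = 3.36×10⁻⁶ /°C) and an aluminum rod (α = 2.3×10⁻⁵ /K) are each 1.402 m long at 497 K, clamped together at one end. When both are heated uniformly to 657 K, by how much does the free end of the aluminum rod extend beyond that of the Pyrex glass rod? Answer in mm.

4.41 mm

ΔT = 160 K
Pyrex glass: ΔL = 3.36×10⁻⁶ × 1.402 m × 160 = 7.5372×10⁻⁴ m = 0.75372 mm
aluminum: ΔL = 2.3×10⁻⁵ × 1.402 m × 160 = 5.1594×10⁻³ m = 5.1594 mm
difference = 5.1594 − 0.75372 = 4.40568 mm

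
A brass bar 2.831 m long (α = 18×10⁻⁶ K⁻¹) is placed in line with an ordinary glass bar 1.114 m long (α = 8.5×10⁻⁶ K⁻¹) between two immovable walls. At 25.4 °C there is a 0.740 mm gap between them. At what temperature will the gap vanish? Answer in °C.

Gap closes when ΔL₁ + ΔL₂ = 0.740 mm = 7.40×10⁻⁴ m
(α₁L₁ + α₂L₂)ΔT = g
α₁L₁ + α₂L₂ = 18×10⁻⁶×2.831 + 8.5×10⁻⁶×1.114 = 6.0427×10⁻⁵ m/K
ΔT = 7.40×10⁻⁴ / 6.0427×10⁻⁵ = 12.246 K
T = 25.4 + 12.246 = 37.646 °C

T = 37.6 °C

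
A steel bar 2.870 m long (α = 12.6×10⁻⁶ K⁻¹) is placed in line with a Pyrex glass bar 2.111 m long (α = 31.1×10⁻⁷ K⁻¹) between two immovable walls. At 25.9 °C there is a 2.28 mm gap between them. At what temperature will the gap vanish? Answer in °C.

α₁L₁ = 3.6162×10⁻⁵ m/K, α₂L₂ = 6.56521×10⁻⁶ m/K → total 4.272721×10⁻⁵ m/K
ΔT = g/(α₁L₁+α₂L₂) = 2.28×10⁻³ / 4.272721×10⁻⁵ = 53.362 K
T = 25.9 + 53.362 = 79.262 °C

T = 79.3 °C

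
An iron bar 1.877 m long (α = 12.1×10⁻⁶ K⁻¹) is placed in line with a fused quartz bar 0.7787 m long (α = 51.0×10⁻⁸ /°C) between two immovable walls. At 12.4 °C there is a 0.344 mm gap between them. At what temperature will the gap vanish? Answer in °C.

α₁L₁ = 2.27117×10⁻⁵ m/K, α₂L₂ = 3.97137×10⁻⁷ m/K → total 2.3108837×10⁻⁵ m/K
ΔT = g/(α₁L₁+α₂L₂) = 3.44×10⁻⁴ / 2.3108837×10⁻⁵ = 14.886 K
T = 12.4 + 14.886 = 27.286 °C

T = 27.3 °C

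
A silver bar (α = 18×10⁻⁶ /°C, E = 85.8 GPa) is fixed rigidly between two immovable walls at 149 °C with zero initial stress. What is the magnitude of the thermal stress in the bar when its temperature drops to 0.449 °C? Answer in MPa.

σ = 229 MPa

Fully constrained: the free strain ε = αΔT is blocked, so σ = Eε = EαΔT.
|ΔT| = 148.551 K
σ = 85.8×10⁹ × 18×10⁻⁶ × 148.551 = 2.29×10⁸ Pa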